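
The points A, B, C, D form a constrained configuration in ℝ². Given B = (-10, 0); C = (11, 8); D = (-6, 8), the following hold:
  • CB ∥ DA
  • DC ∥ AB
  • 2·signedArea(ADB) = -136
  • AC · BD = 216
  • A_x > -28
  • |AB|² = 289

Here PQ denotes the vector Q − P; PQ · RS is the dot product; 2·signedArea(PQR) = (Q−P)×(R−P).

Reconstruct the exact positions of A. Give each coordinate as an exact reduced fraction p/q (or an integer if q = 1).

A = (-27, 0)

1. A_x = -27  [DC ∥ AB ∩ CB ∥ DA]
2. A_y = 0  [DC ∥ AB ∩ CB ∥ DA]
   → A = (-27, 0)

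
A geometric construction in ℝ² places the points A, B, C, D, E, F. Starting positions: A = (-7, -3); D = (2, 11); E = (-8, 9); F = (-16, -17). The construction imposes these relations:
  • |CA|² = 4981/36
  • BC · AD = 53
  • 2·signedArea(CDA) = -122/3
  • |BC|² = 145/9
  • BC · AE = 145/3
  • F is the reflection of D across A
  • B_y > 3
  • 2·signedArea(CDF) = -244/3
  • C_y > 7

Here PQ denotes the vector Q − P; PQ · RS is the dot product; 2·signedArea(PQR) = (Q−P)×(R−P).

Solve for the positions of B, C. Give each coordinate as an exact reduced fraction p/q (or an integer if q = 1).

1. C_x = -17/6  [line 14·x + -9·y + 335/3 = 0 ∩ |CA|² = 4981/36]
2. C_y = 8  [line 14·x + -9·y + 335/3 = 0 ∩ |CA|² = 4981/36]
   → C = (-17/6, 8)
3. B_x = -5/2  [BC · AE = 145/3 ∩ BC · AD = 53]
4. B_y = 4  [BC · AE = 145/3 ∩ BC · AD = 53]
   → B = (-5/2, 4)

B = (-5/2, 4)
C = (-17/6, 8)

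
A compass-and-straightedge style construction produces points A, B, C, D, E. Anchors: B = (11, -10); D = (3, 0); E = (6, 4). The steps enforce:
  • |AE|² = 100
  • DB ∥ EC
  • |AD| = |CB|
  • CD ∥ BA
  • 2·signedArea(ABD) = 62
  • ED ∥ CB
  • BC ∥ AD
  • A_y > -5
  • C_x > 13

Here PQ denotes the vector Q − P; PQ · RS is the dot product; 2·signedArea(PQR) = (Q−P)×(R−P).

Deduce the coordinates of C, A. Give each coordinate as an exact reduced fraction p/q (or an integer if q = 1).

1. C_x = 14  [ED ∥ CB ∩ DB ∥ EC]
2. C_y = -6  [ED ∥ CB ∩ DB ∥ EC]
   → C = (14, -6)
3. A_x = 0  [BC ∥ AD ∩ CD ∥ BA]
4. A_y = -4  [BC ∥ AD ∩ CD ∥ BA]
   → A = (0, -4)

A = (0, -4)
C = (14, -6)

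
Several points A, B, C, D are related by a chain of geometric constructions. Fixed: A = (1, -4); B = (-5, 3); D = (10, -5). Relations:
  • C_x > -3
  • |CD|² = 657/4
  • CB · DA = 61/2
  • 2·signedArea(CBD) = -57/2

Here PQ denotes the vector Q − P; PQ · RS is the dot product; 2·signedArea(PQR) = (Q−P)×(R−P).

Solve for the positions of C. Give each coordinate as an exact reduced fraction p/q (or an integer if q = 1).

C = (-2, -1/2)

1. C_x = -2  [CB · DA = 61/2 ∩ 2·signedArea(CBD) = -57/2]
2. C_y = -1/2  [CB · DA = 61/2 ∩ 2·signedArea(CBD) = -57/2]
   → C = (-2, -1/2)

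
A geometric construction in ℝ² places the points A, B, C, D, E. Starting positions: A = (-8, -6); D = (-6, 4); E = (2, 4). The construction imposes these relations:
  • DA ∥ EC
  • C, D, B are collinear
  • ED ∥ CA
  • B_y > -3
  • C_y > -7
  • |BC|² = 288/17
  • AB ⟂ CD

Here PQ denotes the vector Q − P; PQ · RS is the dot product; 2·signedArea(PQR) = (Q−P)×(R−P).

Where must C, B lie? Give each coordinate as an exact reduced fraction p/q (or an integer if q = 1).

1. C_x = 0  [ED ∥ CA ∩ DA ∥ EC]
2. C_y = -6  [ED ∥ CA ∩ DA ∥ EC]
   → C = (0, -6)
3. B_x = -36/17  [C, D, B are collinear ∩ AB ⟂ CD]
4. B_y = -42/17  [C, D, B are collinear ∩ AB ⟂ CD]
   → B = (-36/17, -42/17)

B = (-36/17, -42/17)
C = (0, -6)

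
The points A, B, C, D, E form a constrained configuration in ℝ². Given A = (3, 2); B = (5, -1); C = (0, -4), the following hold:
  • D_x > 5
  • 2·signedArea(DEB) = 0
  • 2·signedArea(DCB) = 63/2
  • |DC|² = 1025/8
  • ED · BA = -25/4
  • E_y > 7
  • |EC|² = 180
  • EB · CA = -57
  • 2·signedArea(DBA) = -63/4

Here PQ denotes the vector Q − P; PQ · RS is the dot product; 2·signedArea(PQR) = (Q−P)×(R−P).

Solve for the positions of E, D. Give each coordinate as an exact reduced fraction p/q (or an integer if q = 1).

D = (23/4, 23/4)
E = (6, 8)

1. E_x = 6  [line -3·x + -6·y + 66 = 0 ∩ |EC|² = 180]
2. E_y = 8  [line -3·x + -6·y + 66 = 0 ∩ |EC|² = 180]
   → E = (6, 8)
3. D_x = 23/4  [ED · BA = -25/4 ∩ 2·signedArea(DEB) = 0]
4. D_y = 23/4  [ED · BA = -25/4 ∩ 2·signedArea(DEB) = 0]
   → D = (23/4, 23/4)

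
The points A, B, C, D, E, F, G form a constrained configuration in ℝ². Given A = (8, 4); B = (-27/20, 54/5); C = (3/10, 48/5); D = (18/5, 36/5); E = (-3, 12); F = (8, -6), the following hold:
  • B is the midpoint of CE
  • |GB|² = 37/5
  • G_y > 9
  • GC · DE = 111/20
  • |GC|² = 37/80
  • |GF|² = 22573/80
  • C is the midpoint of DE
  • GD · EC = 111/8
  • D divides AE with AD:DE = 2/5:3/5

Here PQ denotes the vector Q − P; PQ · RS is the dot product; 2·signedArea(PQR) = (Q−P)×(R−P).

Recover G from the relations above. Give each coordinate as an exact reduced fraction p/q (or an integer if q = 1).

1. G_x = 17/20  [line 33/5·x + -24/5·y + 771/20 = 0 ∩ |GB|² = 37/5]
2. G_y = 46/5  [line 33/5·x + -24/5·y + 771/20 = 0 ∩ |GB|² = 37/5]
   → G = (17/20, 46/5)

G = (17/20, 46/5)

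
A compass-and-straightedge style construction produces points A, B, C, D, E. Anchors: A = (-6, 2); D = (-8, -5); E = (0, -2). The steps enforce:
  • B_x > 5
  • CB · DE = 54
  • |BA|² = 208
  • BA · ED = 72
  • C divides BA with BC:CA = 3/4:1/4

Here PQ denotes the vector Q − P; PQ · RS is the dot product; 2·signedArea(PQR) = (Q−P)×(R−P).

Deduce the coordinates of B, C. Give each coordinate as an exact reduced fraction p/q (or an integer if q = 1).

1. B_x = 6  [line 8·x + 3·y + -30 = 0 ∩ |BA|² = 208]
2. B_y = -6  [line 8·x + 3·y + -30 = 0 ∩ |BA|² = 208]
   → B = (6, -6)
3. C_x = -3  [C divides BA with BC:CA = 3/4:1/4]
4. C_y = 0  [C divides BA with BC:CA = 3/4:1/4]
   → C = (-3, 0)

B = (6, -6)
C = (-3, 0)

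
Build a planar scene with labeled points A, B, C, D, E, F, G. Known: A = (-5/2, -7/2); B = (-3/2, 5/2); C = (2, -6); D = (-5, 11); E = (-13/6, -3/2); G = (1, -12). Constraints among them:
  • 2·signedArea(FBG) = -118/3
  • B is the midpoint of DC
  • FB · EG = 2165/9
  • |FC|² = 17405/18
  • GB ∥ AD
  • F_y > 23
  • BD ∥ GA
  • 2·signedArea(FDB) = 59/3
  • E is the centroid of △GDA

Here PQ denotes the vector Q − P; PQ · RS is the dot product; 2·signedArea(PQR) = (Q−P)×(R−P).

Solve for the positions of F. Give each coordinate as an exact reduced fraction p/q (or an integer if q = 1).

1. F_x = -47/6  [2·signedArea(FDB) = 59/3 ∩ 2·signedArea(FBG) = -118/3]
2. F_y = 47/2  [2·signedArea(FDB) = 59/3 ∩ 2·signedArea(FBG) = -118/3]
   → F = (-47/6, 47/2)

F = (-47/6, 47/2)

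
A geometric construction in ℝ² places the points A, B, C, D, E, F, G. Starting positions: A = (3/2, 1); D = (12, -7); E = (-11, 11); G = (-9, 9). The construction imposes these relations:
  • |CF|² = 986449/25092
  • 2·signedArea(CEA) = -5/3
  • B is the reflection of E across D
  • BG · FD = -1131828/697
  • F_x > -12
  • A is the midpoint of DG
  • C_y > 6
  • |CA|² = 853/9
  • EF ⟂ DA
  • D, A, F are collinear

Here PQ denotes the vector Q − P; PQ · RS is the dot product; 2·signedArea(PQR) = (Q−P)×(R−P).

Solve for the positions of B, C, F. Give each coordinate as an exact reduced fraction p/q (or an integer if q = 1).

1. B_x = 35  [B is the reflection of E across D]
2. B_y = -25  [B is the reflection of E across D]
   → B = (35, -25)
3. C_x = -37/6  [line 10·x + 25/2·y + -155/6 = 0 ∩ |CA|² = 853/9]
4. C_y = 7  [line 10·x + 25/2·y + -155/6 = 0 ∩ |CA|² = 853/9]
   → C = (-37/6, 7)
5. F_x = -7827/697  [D, A, F are collinear ∩ EF ⟂ DA]
6. F_y = 7457/697  [D, A, F are collinear ∩ EF ⟂ DA]
   → F = (-7827/697, 7457/697)

B = (35, -25)
C = (-37/6, 7)
F = (-7827/697, 7457/697)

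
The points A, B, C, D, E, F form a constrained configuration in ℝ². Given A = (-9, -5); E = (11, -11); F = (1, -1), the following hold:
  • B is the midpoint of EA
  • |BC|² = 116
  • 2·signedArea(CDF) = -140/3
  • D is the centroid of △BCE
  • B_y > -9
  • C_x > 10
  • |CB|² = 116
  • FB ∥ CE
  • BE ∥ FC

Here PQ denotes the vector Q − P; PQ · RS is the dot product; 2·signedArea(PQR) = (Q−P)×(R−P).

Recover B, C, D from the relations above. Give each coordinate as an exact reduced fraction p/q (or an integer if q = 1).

B = (1, -8)
C = (11, -4)
D = (23/3, -23/3)

1. B_x = 1  [B is the midpoint of EA]
2. B_y = -8  [B is the midpoint of EA]
   → B = (1, -8)
3. C_x = 11  [FB ∥ CE ∩ BE ∥ FC]
4. C_y = -4  [FB ∥ CE ∩ BE ∥ FC]
   → C = (11, -4)
5. D_x = 23/3  [D is the centroid of △BCE]
6. D_y = -23/3  [D is the centroid of △BCE]
   → D = (23/3, -23/3)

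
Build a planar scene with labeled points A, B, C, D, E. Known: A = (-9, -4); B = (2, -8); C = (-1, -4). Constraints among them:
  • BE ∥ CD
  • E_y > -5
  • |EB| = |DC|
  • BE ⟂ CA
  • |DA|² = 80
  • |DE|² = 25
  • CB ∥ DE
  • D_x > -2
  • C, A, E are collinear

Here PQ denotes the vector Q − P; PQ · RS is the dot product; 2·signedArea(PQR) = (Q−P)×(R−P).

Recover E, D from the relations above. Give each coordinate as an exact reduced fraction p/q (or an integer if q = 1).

1. E_x = 2  [C, A, E are collinear ∩ BE ⟂ CA]
2. E_y = -4  [C, A, E are collinear ∩ BE ⟂ CA]
   → E = (2, -4)
3. D_x = -1  [CB ∥ DE ∩ BE ∥ CD]
4. D_y = 0  [CB ∥ DE ∩ BE ∥ CD]
   → D = (-1, 0)

D = (-1, 0)
E = (2, -4)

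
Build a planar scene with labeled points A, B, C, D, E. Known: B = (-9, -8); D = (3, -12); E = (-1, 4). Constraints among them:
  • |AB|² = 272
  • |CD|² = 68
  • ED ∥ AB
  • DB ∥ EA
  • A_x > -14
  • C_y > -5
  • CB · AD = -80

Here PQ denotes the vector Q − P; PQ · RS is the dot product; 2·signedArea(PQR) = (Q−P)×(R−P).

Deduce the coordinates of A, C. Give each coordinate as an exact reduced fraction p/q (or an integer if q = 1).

1. A_x = -13  [ED ∥ AB ∩ DB ∥ EA]
2. A_y = 8  [ED ∥ AB ∩ DB ∥ EA]
   → A = (-13, 8)
3. C_x = 1  [line -16·x + 20·y + 96 = 0 ∩ |CD|² = 68]
4. C_y = -4  [line -16·x + 20·y + 96 = 0 ∩ |CD|² = 68]
   → C = (1, -4)

A = (-13, 8)
C = (1, -4)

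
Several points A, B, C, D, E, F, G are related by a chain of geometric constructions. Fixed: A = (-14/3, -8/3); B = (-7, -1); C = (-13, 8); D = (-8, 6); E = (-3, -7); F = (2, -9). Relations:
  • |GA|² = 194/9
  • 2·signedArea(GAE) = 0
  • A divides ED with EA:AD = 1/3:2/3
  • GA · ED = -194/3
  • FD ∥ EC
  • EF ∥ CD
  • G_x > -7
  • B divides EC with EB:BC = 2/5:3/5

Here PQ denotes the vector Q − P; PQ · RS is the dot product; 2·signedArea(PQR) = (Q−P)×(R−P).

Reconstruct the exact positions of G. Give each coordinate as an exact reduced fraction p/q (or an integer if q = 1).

G = (-19/3, 5/3)

1. G_x = -19/3  [2·signedArea(GAE) = 0 ∩ GA · ED = -194/3]
2. G_y = 5/3  [2·signedArea(GAE) = 0 ∩ GA · ED = -194/3]
   → G = (-19/3, 5/3)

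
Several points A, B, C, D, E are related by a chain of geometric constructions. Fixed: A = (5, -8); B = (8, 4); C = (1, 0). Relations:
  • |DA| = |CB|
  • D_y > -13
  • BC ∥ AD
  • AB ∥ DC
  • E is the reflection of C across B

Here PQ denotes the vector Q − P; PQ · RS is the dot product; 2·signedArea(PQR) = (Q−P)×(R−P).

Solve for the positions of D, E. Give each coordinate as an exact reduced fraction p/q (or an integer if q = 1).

1. D_x = -2  [AB ∥ DC ∩ BC ∥ AD]
2. D_y = -12  [AB ∥ DC ∩ BC ∥ AD]
   → D = (-2, -12)
3. E_x = 15  [E is the reflection of C across B]
4. E_y = 8  [E is the reflection of C across B]
   → E = (15, 8)

D = (-2, -12)
E = (15, 8)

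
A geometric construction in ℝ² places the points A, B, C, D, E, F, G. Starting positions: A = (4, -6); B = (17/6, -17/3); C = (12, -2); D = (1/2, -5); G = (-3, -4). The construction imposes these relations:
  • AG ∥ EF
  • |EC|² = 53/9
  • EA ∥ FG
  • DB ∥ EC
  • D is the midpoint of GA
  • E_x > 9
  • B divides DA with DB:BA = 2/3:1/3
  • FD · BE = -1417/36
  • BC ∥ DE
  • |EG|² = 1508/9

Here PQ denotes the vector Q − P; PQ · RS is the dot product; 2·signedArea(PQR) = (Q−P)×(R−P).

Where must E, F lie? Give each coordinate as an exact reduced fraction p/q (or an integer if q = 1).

1. E_x = 29/3  [DB ∥ EC ∩ BC ∥ DE]
2. E_y = -4/3  [DB ∥ EC ∩ BC ∥ DE]
   → E = (29/3, -4/3)
3. F_x = 8/3  [EA ∥ FG ∩ AG ∥ EF]
4. F_y = 2/3  [EA ∥ FG ∩ AG ∥ EF]
   → F = (8/3, 2/3)

E = (29/3, -4/3)
F = (8/3, 2/3)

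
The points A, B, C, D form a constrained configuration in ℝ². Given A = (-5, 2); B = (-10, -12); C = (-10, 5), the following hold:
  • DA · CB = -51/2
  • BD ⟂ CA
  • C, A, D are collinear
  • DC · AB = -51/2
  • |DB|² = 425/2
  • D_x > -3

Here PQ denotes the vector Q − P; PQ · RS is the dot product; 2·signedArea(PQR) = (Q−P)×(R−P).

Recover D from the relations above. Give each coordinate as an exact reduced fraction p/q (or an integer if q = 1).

D = (-5/2, 1/2)

1. D_x = -5/2  [C, A, D are collinear ∩ BD ⟂ CA]
2. D_y = 1/2  [C, A, D are collinear ∩ BD ⟂ CA]
   → D = (-5/2, 1/2)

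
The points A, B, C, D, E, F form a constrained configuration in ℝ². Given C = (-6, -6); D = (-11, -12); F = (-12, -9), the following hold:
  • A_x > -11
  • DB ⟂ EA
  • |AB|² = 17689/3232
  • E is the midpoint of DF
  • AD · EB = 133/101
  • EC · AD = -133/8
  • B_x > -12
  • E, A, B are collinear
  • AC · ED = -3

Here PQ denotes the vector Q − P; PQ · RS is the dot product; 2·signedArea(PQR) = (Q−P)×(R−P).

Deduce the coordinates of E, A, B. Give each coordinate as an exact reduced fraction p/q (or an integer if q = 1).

1. E_x = -23/2  [E is the midpoint of DF]
2. E_y = -21/2  [E is the midpoint of DF]
   → E = (-23/2, -21/2)
3. A_x = -81/8  [AC · ED = -3 ∩ EC · AD = -133/8]
4. A_y = -75/8  [AC · ED = -3 ∩ EC · AD = -133/8]
   → A = (-81/8, -75/8)
5. B_x = -2411/202  [AD · EB = 133/101 ∩ E, A, B are collinear]
6. B_y = -2193/202  [AD · EB = 133/101 ∩ E, A, B are collinear]
   → B = (-2411/202, -2193/202)

A = (-81/8, -75/8)
B = (-2411/202, -2193/202)
E = (-23/2, -21/2)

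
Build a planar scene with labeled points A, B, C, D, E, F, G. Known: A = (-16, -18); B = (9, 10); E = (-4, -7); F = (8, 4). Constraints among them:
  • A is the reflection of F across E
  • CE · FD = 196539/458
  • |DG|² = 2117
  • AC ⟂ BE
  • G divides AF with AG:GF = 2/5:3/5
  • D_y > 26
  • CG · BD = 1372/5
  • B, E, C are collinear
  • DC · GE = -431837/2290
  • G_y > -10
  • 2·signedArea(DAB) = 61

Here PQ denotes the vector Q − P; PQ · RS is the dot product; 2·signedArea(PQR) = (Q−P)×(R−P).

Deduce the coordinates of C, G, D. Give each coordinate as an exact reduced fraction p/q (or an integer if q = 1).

C = (-6291/458, -9037/458)
D = (22, 27)
G = (-32/5, -46/5)

1. C_x = -6291/458  [B, E, C are collinear ∩ AC ⟂ BE]
2. C_y = -9037/458  [B, E, C are collinear ∩ AC ⟂ BE]
   → C = (-6291/458, -9037/458)
3. G_x = -32/5  [G divides AF with AG:GF = 2/5:3/5]
4. G_y = -46/5  [G divides AF with AG:GF = 2/5:3/5]
   → G = (-32/5, -46/5)
5. D_x = 22  [DC · GE = -431837/2290 ∩ 2·signedArea(DAB) = 61]
6. D_y = 27  [DC · GE = -431837/2290 ∩ 2·signedArea(DAB) = 61]
   → D = (22, 27)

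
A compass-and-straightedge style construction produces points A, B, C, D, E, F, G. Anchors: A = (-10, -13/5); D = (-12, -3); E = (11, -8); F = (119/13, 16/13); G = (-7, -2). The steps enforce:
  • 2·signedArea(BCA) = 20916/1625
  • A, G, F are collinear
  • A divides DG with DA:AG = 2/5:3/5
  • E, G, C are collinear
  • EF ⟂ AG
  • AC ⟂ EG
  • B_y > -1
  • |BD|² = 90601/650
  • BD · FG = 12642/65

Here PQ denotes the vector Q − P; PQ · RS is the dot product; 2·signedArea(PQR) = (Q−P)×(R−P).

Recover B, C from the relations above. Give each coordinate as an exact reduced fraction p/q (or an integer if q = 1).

1. B_x = -11/26  [line 210/13·x + 42/13·y + 588/65 = 0 ∩ |BD|² = 90601/650]
2. B_y = -89/130  [line 210/13·x + 42/13·y + 588/65 = 0 ∩ |BD|² = 90601/650]
   → B = (-11/26, -89/130)
3. C_x = -238/25  [E, G, C are collinear ∩ AC ⟂ EG]
4. C_y = -29/25  [E, G, C are collinear ∩ AC ⟂ EG]
   → C = (-238/25, -29/25)

B = (-11/26, -89/130)
C = (-238/25, -29/25)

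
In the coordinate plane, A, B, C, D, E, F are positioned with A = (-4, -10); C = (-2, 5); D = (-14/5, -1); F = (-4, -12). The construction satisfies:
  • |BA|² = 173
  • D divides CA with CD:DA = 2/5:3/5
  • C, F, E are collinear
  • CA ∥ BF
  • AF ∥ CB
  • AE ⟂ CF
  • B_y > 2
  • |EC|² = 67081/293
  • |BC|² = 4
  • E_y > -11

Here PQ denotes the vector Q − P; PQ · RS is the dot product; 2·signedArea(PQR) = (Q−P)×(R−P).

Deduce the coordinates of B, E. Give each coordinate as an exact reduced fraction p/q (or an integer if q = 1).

B = (-2, 3)
E = (-1104/293, -2938/293)

1. B_x = -2  [CA ∥ BF ∩ AF ∥ CB]
2. B_y = 3  [CA ∥ BF ∩ AF ∥ CB]
   → B = (-2, 3)
3. E_x = -1104/293  [C, F, E are collinear ∩ AE ⟂ CF]
4. E_y = -2938/293  [C, F, E are collinear ∩ AE ⟂ CF]
   → E = (-1104/293, -2938/293)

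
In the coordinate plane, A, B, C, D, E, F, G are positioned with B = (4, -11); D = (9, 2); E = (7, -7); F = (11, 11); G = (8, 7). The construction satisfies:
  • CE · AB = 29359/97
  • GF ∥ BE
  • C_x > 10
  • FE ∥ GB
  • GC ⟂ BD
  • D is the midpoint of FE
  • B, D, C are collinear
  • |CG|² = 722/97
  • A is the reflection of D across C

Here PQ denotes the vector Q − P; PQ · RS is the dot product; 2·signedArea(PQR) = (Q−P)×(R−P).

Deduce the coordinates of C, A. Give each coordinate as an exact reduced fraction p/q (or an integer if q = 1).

A = (1173/97, 974/97)
C = (1023/97, 584/97)

1. C_x = 1023/97  [B, D, C are collinear ∩ GC ⟂ BD]
2. C_y = 584/97  [B, D, C are collinear ∩ GC ⟂ BD]
   → C = (1023/97, 584/97)
3. A_x = 1173/97  [A is the reflection of D across C]
4. A_y = 974/97  [A is the reflection of D across C]
   → A = (1173/97, 974/97)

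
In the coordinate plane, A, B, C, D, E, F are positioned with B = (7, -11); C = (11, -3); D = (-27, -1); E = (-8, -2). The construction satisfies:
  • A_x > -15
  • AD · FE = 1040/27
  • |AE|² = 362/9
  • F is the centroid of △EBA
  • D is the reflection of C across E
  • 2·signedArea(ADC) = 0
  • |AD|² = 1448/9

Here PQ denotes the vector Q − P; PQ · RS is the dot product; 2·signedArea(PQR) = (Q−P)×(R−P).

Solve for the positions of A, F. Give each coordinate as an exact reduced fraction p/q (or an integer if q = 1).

1. A_x = -43/3  [line 2·x + 38·y + 92 = 0 ∩ |AD|² = 1448/9]
2. A_y = -5/3  [line 2·x + 38·y + 92 = 0 ∩ |AD|² = 1448/9]
   → A = (-43/3, -5/3)
3. F_x = -46/9  [F is the centroid of △EBA]
4. F_y = -44/9  [F is the centroid of △EBA]
   → F = (-46/9, -44/9)

A = (-43/3, -5/3)
F = (-46/9, -44/9)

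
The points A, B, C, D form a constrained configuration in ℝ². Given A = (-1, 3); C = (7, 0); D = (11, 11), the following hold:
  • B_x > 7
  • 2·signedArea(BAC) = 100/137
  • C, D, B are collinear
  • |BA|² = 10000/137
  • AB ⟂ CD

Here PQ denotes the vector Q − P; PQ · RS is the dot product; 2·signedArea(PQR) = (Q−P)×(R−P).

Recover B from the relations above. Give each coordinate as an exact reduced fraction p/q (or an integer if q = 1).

B = (963/137, 11/137)

1. B_x = 963/137  [C, D, B are collinear ∩ AB ⟂ CD]
2. B_y = 11/137  [C, D, B are collinear ∩ AB ⟂ CD]
   → B = (963/137, 11/137)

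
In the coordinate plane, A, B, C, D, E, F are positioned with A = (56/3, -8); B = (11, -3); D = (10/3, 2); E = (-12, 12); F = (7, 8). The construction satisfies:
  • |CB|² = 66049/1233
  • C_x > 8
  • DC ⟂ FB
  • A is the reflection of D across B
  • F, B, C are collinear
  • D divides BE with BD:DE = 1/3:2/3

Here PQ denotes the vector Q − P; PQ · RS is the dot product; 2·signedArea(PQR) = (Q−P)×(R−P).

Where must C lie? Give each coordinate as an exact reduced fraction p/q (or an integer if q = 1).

C = (3493/411, 1594/411)

1. C_x = 3493/411  [F, B, C are collinear ∩ DC ⟂ FB]
2. C_y = 1594/411  [F, B, C are collinear ∩ DC ⟂ FB]
   → C = (3493/411, 1594/411)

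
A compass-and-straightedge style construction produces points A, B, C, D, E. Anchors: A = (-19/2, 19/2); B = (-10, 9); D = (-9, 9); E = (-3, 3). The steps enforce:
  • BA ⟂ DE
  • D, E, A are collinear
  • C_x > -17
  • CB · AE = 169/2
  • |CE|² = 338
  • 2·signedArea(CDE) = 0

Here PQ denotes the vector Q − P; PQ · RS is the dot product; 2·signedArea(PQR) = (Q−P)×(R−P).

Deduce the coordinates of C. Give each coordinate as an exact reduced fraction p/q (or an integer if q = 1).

C = (-16, 16)

1. C_x = -16  [2·signedArea(CDE) = 0 ∩ CB · AE = 169/2]
2. C_y = 16  [2·signedArea(CDE) = 0 ∩ CB · AE = 169/2]
   → C = (-16, 16)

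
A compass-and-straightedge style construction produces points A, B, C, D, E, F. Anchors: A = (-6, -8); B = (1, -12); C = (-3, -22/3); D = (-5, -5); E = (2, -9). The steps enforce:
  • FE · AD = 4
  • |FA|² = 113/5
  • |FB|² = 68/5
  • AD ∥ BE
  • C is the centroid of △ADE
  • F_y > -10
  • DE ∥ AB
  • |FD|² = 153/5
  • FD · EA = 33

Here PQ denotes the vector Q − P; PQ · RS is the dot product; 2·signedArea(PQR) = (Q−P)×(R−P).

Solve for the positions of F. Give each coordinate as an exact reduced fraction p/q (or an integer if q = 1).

F = (-7/5, -46/5)

1. F_x = -7/5  [FE · AD = 4 ∩ FD · EA = 33]
2. F_y = -46/5  [FE · AD = 4 ∩ FD · EA = 33]
   → F = (-7/5, -46/5)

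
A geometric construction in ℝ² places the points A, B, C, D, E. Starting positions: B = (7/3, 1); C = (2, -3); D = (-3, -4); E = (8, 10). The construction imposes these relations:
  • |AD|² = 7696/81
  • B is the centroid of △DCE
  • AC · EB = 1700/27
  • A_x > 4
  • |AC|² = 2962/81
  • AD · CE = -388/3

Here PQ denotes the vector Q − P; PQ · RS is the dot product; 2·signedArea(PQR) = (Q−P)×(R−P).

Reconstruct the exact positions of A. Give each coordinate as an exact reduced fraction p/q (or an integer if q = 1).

1. A_x = 37/9  [AD · CE = -388/3 ∩ AC · EB = 1700/27]
2. A_y = 8/3  [AD · CE = -388/3 ∩ AC · EB = 1700/27]
   → A = (37/9, 8/3)

A = (37/9, 8/3)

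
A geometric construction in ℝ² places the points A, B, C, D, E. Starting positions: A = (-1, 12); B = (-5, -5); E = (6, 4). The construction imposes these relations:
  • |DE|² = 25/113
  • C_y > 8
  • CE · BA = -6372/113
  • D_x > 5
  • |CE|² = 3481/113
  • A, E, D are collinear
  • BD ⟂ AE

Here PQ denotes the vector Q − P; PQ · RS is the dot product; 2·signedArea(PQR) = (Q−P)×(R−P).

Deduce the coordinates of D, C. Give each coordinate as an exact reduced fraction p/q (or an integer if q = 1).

C = (265/113, 924/113)
D = (643/113, 492/113)

1. D_x = 643/113  [A, E, D are collinear ∩ BD ⟂ AE]
2. D_y = 492/113  [A, E, D are collinear ∩ BD ⟂ AE]
   → D = (643/113, 492/113)
3. C_x = 265/113  [line -4·x + -17·y + 16768/113 = 0 ∩ |CE|² = 3481/113]
4. C_y = 924/113  [line -4·x + -17·y + 16768/113 = 0 ∩ |CE|² = 3481/113]
   → C = (265/113, 924/113)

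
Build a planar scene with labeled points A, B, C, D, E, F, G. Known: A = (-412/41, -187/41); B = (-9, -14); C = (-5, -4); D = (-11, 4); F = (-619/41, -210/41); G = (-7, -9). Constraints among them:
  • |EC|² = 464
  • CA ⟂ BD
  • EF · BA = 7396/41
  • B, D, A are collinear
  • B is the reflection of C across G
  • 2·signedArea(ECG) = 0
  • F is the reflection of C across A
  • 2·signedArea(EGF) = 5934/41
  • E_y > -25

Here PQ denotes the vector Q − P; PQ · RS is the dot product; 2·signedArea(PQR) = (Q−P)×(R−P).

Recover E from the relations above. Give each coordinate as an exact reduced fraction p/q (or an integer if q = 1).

1. E_x = -13  [2·signedArea(ECG) = 0 ∩ EF · BA = 7396/41]
2. E_y = -24  [2·signedArea(ECG) = 0 ∩ EF · BA = 7396/41]
   → E = (-13, -24)

E = (-13, -24)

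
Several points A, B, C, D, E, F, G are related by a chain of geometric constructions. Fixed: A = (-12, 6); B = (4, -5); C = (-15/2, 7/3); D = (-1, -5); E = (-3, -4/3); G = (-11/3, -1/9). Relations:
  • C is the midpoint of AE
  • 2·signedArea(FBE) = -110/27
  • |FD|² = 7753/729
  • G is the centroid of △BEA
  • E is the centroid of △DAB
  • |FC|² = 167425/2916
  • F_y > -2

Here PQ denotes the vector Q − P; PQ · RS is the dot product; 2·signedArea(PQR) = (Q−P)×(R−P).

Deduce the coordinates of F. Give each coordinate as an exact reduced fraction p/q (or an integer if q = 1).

1. F_x = -10/9  [line -11/3·x + -7·y + -439/27 = 0 ∩ |FD|² = 7753/729]
2. F_y = -47/27  [line -11/3·x + -7·y + -439/27 = 0 ∩ |FD|² = 7753/729]
   → F = (-10/9, -47/27)

F = (-10/9, -47/27)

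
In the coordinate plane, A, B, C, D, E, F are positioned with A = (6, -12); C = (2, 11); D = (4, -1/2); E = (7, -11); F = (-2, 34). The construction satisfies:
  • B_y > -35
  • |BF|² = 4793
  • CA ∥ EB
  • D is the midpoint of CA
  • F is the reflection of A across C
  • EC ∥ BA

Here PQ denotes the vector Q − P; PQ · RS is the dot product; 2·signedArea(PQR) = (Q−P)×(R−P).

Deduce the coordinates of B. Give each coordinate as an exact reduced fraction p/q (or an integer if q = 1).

1. B_x = 11  [EC ∥ BA ∩ CA ∥ EB]
2. B_y = -34  [EC ∥ BA ∩ CA ∥ EB]
   → B = (11, -34)

B = (11, -34)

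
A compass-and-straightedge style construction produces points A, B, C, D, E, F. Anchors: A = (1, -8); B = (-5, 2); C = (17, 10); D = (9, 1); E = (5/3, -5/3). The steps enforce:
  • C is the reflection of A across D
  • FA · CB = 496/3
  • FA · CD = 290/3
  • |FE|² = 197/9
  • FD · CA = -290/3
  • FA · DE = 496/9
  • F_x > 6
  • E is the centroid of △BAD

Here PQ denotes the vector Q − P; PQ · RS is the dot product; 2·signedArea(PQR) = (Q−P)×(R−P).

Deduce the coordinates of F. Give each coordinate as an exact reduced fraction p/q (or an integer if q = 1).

1. F_x = 19/3  [FA · CD = 290/3 ∩ FA · CB = 496/3]
2. F_y = -2  [FA · CD = 290/3 ∩ FA · CB = 496/3]
   → F = (19/3, -2)

F = (19/3, -2)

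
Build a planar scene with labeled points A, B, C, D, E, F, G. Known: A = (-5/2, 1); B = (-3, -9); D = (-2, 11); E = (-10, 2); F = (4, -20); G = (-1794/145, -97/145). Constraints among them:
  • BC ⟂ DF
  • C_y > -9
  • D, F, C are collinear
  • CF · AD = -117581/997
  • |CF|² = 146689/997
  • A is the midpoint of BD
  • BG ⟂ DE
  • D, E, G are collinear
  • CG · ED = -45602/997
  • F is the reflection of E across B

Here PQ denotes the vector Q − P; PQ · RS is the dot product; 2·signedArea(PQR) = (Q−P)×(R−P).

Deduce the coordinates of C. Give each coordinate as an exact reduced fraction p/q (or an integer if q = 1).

1. C_x = 1690/997  [D, F, C are collinear ∩ BC ⟂ DF]
2. C_y = -8067/997  [D, F, C are collinear ∩ BC ⟂ DF]
   → C = (1690/997, -8067/997)

C = (1690/997, -8067/997)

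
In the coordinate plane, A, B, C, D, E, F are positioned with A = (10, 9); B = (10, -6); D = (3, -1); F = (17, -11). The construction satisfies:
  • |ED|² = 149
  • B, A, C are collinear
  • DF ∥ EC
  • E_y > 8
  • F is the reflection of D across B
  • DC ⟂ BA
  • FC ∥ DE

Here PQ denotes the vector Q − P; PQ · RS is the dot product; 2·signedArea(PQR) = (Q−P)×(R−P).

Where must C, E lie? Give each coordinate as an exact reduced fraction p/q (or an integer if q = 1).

C = (10, -1)
E = (-4, 9)

1. C_x = 10  [B, A, C are collinear ∩ DC ⟂ BA]
2. C_y = -1  [B, A, C are collinear ∩ DC ⟂ BA]
   → C = (10, -1)
3. E_x = -4  [DF ∥ EC ∩ FC ∥ DE]
4. E_y = 9  [DF ∥ EC ∩ FC ∥ DE]
   → E = (-4, 9)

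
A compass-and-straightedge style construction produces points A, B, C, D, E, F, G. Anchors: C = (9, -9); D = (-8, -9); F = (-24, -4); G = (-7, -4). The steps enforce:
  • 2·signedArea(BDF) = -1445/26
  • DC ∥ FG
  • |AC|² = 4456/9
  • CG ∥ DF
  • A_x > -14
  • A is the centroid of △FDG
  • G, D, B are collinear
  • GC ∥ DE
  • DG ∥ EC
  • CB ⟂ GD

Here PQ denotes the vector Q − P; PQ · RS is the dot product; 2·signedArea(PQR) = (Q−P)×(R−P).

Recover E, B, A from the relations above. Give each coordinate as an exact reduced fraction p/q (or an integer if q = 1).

1. E_x = 8  [DG ∥ EC ∩ GC ∥ DE]
2. E_y = -14  [DG ∥ EC ∩ GC ∥ DE]
   → E = (8, -14)
3. B_x = -191/26  [G, D, B are collinear ∩ CB ⟂ GD]
4. B_y = -149/26  [G, D, B are collinear ∩ CB ⟂ GD]
   → B = (-191/26, -149/26)
5. A_x = -13  [A is the centroid of △FDG]
6. A_y = -17/3  [A is the centroid of △FDG]
   → A = (-13, -17/3)

A = (-13, -17/3)
B = (-191/26, -149/26)
E = (8, -14)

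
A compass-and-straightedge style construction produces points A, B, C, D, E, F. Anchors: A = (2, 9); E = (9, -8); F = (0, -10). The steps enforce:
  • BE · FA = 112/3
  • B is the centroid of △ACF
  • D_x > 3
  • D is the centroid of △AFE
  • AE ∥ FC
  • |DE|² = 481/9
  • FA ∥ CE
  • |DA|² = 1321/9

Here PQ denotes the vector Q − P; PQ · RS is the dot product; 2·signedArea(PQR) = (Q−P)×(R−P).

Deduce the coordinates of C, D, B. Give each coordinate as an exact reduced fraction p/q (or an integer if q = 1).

1. C_x = 7  [FA ∥ CE ∩ AE ∥ FC]
2. C_y = -27  [FA ∥ CE ∩ AE ∥ FC]
   → C = (7, -27)
3. D_x = 11/3  [D is the centroid of △AFE]
4. D_y = -3  [D is the centroid of △AFE]
   → D = (11/3, -3)
5. B_x = 3  [B is the centroid of △ACF]
6. B_y = -28/3  [B is the centroid of △ACF]
   → B = (3, -28/3)

B = (3, -28/3)
C = (7, -27)
D = (11/3, -3)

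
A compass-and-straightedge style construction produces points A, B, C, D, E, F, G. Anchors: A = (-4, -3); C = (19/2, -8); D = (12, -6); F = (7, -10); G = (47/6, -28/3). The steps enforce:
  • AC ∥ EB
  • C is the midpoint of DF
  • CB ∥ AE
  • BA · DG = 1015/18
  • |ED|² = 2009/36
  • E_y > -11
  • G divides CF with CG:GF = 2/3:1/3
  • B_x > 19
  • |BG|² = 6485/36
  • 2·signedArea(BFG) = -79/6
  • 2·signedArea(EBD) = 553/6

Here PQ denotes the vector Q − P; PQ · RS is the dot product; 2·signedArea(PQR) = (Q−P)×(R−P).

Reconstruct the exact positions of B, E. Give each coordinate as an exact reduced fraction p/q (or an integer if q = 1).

B = (59/3, -47/3)
E = (37/6, -32/3)

1. B_x = 59/3  [2·signedArea(BFG) = -79/6 ∩ BA · DG = 1015/18]
2. B_y = -47/3  [2·signedArea(BFG) = -79/6 ∩ BA · DG = 1015/18]
   → B = (59/3, -47/3)
3. E_x = 37/6  [AC ∥ EB ∩ CB ∥ AE]
4. E_y = -32/3  [AC ∥ EB ∩ CB ∥ AE]
   → E = (37/6, -32/3)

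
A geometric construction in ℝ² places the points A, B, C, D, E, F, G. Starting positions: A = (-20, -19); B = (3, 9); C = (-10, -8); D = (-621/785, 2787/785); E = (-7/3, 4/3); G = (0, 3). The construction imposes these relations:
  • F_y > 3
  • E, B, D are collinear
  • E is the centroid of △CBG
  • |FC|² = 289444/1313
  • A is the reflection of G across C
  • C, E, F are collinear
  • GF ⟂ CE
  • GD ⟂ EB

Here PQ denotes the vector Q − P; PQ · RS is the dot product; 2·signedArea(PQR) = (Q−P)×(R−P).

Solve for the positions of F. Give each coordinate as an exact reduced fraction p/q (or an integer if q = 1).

1. F_x = -756/1313  [C, E, F are collinear ∩ GF ⟂ CE]
2. F_y = 4560/1313  [C, E, F are collinear ∩ GF ⟂ CE]
   → F = (-756/1313, 4560/1313)

F = (-756/1313, 4560/1313)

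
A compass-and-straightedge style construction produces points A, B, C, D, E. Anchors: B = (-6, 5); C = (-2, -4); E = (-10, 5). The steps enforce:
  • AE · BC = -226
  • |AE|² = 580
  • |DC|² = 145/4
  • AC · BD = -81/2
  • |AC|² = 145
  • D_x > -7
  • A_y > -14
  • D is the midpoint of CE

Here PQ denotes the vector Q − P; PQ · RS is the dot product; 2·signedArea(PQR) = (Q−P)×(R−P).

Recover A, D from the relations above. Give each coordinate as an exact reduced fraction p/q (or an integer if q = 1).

1. A_x = 6  [line -4·x + 9·y + 141 = 0 ∩ |AE|² = 580]
2. A_y = -13  [line -4·x + 9·y + 141 = 0 ∩ |AE|² = 580]
   → A = (6, -13)
3. D_x = -6  [AC · BD = -81/2 ∩ D is the midpoint of CE]
4. D_y = 1/2  [AC · BD = -81/2 ∩ D is the midpoint of CE]
   → D = (-6, 1/2)

A = (6, -13)
D = (-6, 1/2)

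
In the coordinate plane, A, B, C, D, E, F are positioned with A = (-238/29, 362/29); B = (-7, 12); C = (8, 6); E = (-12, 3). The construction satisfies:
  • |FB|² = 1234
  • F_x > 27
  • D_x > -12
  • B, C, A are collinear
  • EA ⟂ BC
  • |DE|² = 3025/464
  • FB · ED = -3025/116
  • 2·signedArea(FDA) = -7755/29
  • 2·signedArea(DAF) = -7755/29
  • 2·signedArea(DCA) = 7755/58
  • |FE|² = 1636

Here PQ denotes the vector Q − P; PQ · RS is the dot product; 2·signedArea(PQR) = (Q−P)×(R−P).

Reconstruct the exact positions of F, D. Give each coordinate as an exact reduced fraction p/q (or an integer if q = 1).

D = (-641/58, 623/116)
F = (28, 9)

1. D_x = -641/58  [line -188/29·x + -470/29·y + 893/58 = 0 ∩ |DE|² = 3025/464]
2. D_y = 623/116  [line -188/29·x + -470/29·y + 893/58 = 0 ∩ |DE|² = 3025/464]
   → D = (-641/58, 623/116)
3. F_x = 28  [2·signedArea(FDA) = -7755/29 ∩ FB · ED = -3025/116]
4. F_y = 9  [2·signedArea(FDA) = -7755/29 ∩ FB · ED = -3025/116]
   → F = (28, 9)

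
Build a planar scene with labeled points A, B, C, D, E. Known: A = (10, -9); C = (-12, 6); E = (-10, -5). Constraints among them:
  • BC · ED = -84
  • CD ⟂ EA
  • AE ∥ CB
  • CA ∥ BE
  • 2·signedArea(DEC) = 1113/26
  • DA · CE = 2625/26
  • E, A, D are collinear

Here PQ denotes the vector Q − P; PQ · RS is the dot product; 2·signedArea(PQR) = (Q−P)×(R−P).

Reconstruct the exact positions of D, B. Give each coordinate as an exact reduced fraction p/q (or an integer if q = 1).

1. D_x = -365/26  [E, A, D are collinear ∩ CD ⟂ EA]
2. D_y = -109/26  [E, A, D are collinear ∩ CD ⟂ EA]
   → D = (-365/26, -109/26)
3. B_x = -32  [CA ∥ BE ∩ AE ∥ CB]
4. B_y = 10  [CA ∥ BE ∩ AE ∥ CB]
   → B = (-32, 10)

B = (-32, 10)
D = (-365/26, -109/26)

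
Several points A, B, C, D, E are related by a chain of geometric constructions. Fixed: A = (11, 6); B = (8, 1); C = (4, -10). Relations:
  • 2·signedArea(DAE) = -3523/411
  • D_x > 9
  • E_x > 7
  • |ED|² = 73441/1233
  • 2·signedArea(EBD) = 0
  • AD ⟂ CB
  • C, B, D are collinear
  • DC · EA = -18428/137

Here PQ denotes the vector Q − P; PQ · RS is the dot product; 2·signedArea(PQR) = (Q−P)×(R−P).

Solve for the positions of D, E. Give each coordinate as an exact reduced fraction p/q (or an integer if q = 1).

D = (1364/137, 874/137)
E = (3008/411, -359/411)

1. D_x = 1364/137  [C, B, D are collinear ∩ AD ⟂ CB]
2. D_y = 874/137  [C, B, D are collinear ∩ AD ⟂ CB]
   → D = (1364/137, 874/137)
3. E_x = 3008/411  [2·signedArea(EBD) = 0 ∩ 2·signedArea(DAE) = -3523/411]
4. E_y = -359/411  [2·signedArea(EBD) = 0 ∩ 2·signedArea(DAE) = -3523/411]
   → E = (3008/411, -359/411)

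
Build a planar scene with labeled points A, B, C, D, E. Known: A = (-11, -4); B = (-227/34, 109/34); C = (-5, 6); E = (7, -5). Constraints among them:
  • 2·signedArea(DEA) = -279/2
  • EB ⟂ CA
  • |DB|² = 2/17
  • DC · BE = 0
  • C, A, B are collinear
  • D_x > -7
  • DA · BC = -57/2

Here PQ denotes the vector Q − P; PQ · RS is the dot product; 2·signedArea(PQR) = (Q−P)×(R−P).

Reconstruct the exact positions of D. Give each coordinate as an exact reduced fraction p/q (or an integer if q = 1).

D = (-13/2, 7/2)

1. D_x = -13/2  [DC · BE = 0 ∩ 2·signedArea(DEA) = -279/2]
2. D_y = 7/2  [DC · BE = 0 ∩ 2·signedArea(DEA) = -279/2]
   → D = (-13/2, 7/2)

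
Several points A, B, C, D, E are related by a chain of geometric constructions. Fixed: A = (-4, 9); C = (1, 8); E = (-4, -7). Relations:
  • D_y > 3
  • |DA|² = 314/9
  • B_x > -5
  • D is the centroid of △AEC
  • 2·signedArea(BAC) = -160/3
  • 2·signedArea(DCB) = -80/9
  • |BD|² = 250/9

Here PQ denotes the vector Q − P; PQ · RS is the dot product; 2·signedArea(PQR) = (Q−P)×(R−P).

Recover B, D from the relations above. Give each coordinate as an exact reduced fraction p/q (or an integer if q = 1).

1. D_x = -7/3  [D is the centroid of △AEC]
2. D_y = 10/3  [D is the centroid of △AEC]
   → D = (-7/3, 10/3)
3. B_x = -4  [2·signedArea(BAC) = -160/3 ∩ 2·signedArea(DCB) = -80/9]
4. B_y = -5/3  [2·signedArea(BAC) = -160/3 ∩ 2·signedArea(DCB) = -80/9]
   → B = (-4, -5/3)

B = (-4, -5/3)
D = (-7/3, 10/3)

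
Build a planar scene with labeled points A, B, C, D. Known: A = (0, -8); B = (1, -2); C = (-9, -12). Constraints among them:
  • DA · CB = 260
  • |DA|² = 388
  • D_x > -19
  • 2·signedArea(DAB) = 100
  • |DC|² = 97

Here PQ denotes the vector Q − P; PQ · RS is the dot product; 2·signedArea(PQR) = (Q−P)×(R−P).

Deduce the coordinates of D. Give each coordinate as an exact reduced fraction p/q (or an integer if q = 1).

D = (-18, -16)

1. D_x = -18  [2·signedArea(DAB) = 100 ∩ DA · CB = 260]
2. D_y = -16  [2·signedArea(DAB) = 100 ∩ DA · CB = 260]
   → D = (-18, -16)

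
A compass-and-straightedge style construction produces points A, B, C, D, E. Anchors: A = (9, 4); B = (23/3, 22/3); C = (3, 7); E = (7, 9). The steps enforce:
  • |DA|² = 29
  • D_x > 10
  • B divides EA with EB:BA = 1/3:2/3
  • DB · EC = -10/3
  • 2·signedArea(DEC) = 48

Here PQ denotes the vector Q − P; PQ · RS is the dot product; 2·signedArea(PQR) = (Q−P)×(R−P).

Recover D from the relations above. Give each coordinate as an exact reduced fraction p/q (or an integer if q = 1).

D = (11, -1)

1. D_x = 11  [2·signedArea(DEC) = 48 ∩ DB · EC = -10/3]
2. D_y = -1  [2·signedArea(DEC) = 48 ∩ DB · EC = -10/3]
   → D = (11, -1)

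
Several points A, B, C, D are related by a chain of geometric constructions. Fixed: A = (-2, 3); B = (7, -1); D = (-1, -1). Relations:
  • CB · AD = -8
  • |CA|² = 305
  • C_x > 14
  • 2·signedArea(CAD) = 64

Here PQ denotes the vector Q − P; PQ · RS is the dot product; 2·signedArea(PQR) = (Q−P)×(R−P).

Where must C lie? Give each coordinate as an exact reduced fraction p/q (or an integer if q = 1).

C = (15, -1)

1. C_x = 15  [CB · AD = -8 ∩ 2·signedArea(CAD) = 64]
2. C_y = -1  [CB · AD = -8 ∩ 2·signedArea(CAD) = 64]
   → C = (15, -1)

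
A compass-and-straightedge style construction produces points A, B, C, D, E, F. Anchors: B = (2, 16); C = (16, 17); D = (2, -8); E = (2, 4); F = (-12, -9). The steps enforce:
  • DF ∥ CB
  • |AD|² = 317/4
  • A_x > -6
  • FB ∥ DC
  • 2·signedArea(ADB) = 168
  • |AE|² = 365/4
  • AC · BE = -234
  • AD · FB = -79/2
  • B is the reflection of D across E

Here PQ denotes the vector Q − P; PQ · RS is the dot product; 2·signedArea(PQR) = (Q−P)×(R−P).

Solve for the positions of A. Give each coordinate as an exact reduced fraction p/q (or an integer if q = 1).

1. A_x = -5  [AC · BE = -234 ∩ 2·signedArea(ADB) = 168]
2. A_y = -5/2  [AC · BE = -234 ∩ 2·signedArea(ADB) = 168]
   → A = (-5, -5/2)

A = (-5, -5/2)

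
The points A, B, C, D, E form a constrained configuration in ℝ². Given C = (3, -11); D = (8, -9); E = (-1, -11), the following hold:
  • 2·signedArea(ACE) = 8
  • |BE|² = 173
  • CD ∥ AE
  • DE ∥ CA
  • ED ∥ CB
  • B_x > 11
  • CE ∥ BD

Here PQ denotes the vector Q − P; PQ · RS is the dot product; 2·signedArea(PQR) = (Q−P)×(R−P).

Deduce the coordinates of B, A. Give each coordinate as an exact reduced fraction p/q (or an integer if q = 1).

A = (-6, -13)
B = (12, -9)

1. B_x = 12  [CE ∥ BD ∩ ED ∥ CB]
2. B_y = -9  [CE ∥ BD ∩ ED ∥ CB]
   → B = (12, -9)
3. A_x = -6  [CD ∥ AE ∩ DE ∥ CA]
4. A_y = -13  [CD ∥ AE ∩ DE ∥ CA]
   → A = (-6, -13)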